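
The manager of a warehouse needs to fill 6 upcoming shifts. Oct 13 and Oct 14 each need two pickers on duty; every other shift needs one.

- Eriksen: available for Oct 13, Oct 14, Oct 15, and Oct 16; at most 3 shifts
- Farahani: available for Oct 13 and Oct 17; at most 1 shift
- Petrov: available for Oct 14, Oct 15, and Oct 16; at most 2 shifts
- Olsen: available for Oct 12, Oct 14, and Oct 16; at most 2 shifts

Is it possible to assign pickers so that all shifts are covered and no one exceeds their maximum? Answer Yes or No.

No

Total capacity is 8 and 8 slots are needed, so capacity alone doesn't rule it out.
Shifts {Oct 13, Oct 17} need 3 worker-slots in total, but the pickers available for any of those shifts (Eriksen and Farahani) can supply at most 2 among them. So no valid schedule exists.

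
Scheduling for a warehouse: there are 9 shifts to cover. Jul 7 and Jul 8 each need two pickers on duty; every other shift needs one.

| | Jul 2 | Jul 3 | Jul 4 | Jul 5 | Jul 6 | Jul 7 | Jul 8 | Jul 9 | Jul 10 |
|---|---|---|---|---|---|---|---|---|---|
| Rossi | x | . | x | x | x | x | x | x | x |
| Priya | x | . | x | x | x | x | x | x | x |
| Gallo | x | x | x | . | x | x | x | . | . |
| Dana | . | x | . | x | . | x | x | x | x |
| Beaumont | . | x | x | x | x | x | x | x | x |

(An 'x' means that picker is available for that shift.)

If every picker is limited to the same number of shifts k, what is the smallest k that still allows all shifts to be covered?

With 5 pickers and 11 worker-slots to fill, someone must work at least ⌈11/5⌉ = 3 shifts, so k ≥ 3.
k = 3 works: Jul 2→Rossi, Jul 3→Gallo, Jul 4→Rossi, Jul 5→Rossi, Jul 6→Priya, Jul 7→Gallo+Dana, Jul 8→Gallo+Dana, Jul 9→Priya, Jul 10→Priya.
Loads: Rossi 3, Priya 3, Gallo 3, Dana 2, Beaumont 0 — all ≤ 3.

3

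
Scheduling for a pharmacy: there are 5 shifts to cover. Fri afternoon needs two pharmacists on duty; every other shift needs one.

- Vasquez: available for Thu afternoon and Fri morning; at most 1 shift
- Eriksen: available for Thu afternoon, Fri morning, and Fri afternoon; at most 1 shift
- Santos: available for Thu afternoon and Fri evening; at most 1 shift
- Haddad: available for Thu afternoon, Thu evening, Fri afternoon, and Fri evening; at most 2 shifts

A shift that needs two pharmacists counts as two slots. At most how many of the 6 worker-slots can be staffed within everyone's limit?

Total capacity across all pharmacists is 1+1+1+2 = 5, and 6 slots are needed, so at most 5 can be filled.
An assignment achieving 5: Thu evening→Haddad, Fri morning→Vasquez, Fri afternoon→Eriksen+Haddad, Fri evening→Santos.
Loads: Vasquez 1/1, Eriksen 1/1, Santos 1/1, Haddad 2/2.

5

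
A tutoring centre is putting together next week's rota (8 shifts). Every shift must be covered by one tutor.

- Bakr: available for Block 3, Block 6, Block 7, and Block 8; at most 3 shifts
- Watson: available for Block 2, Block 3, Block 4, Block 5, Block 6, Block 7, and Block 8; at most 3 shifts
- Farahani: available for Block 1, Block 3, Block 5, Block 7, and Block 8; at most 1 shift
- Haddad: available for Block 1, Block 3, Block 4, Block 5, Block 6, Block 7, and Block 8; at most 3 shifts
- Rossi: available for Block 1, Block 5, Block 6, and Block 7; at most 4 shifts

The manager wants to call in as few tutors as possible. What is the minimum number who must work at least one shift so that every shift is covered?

3

8 slots to fill and no one can take more than 4, so at least ⌈8/4⌉ = 2 tutors are needed.
Any 2 tutors together have capacity at most 4+3 = 7 < 8 slots, so 2 can never suffice.
Bakr, Watson, and Haddad alone can cover everything: Block 1→Haddad, Block 2→Watson, Block 3→Bakr, Block 4→Watson, Block 5→Watson, Block 6→Bakr, Block 7→Bakr, Block 8→Haddad.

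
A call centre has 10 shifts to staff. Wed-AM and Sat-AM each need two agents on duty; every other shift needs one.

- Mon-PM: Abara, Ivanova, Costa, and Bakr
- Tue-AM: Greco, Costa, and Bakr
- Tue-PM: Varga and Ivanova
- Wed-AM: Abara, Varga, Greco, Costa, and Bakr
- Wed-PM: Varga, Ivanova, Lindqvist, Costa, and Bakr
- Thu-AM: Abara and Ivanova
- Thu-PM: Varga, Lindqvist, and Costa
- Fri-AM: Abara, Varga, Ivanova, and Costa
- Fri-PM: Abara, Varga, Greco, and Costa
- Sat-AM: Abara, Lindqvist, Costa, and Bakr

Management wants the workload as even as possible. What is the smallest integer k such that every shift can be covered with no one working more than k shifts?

With 7 agents and 12 worker-slots to fill, someone must work at least ⌈12/7⌉ = 2 shifts, so k ≥ 2.
k = 2 works: Mon-PM→Abara, Tue-AM→Greco, Tue-PM→Varga, Wed-AM→Costa+Bakr, Wed-PM→Ivanova, Thu-AM→Abara, Thu-PM→Varga, Fri-AM→Ivanova, Fri-PM→Greco, Sat-AM→Lindqvist+Costa.
Loads: Abara 2, Varga 2, Greco 2, Ivanova 2, Lindqvist 1, Costa 2, Bakr 1 — all ≤ 2.

2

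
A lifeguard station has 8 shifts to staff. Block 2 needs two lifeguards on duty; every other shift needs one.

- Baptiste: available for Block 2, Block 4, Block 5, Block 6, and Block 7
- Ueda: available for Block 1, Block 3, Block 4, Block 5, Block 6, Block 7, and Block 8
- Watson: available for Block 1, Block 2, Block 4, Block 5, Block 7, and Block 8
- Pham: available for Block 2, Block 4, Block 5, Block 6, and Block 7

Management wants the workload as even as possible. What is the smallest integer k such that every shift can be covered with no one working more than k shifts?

With 4 lifeguards and 9 worker-slots to fill, someone must work at least ⌈9/4⌉ = 3 shifts, so k ≥ 3.
k = 3 works: Block 1→Ueda, Block 2→Baptiste+Watson, Block 3→Ueda, Block 4→Baptiste, Block 5→Watson, Block 6→Baptiste, Block 7→Watson, Block 8→Ueda.
Loads: Baptiste 3, Ueda 3, Watson 3, Pham 0 — all ≤ 3.

3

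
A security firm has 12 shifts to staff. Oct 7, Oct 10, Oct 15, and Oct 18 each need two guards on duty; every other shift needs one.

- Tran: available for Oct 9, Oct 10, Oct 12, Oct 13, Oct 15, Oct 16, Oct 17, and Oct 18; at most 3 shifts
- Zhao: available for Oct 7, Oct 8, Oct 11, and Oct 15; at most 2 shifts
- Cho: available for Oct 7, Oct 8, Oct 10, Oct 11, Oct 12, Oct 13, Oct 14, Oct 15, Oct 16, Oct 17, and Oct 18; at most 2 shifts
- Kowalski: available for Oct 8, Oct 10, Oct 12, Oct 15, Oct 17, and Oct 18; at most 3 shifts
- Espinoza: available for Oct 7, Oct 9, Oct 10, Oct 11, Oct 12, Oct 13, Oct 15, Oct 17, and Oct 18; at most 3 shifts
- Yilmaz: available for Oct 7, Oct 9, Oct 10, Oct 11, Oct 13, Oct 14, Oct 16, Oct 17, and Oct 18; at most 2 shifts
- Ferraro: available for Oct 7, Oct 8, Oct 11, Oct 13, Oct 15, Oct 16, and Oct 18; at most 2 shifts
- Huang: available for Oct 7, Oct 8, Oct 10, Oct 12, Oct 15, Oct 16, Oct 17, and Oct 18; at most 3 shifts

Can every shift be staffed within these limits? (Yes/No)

Yes

One valid schedule: Oct 7→Espinoza+Yilmaz, Oct 8→Zhao, Oct 9→Tran, Oct 10→Kowalski+Espinoza, Oct 11→Zhao, Oct 12→Tran, Oct 13→Tran, Oct 14→Cho, Oct 15→Kowalski+Espinoza, Oct 16→Cho, Oct 17→Kowalski, Oct 18→Yilmaz+Ferraro.
Loads: Tran 3/3, Zhao 2/2, Cho 2/2, Kowalski 3/3, Espinoza 3/3, Yilmaz 2/2, Ferraro 1/2, Huang 0/3 — all within limits.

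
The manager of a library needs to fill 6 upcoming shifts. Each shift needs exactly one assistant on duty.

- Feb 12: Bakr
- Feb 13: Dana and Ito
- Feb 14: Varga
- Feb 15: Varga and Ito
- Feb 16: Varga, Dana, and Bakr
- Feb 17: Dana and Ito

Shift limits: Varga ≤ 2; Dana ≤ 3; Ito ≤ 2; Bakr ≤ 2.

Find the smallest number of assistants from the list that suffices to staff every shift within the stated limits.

6 slots to fill and no one can take more than 3, so at least ⌈6/3⌉ = 2 assistants are needed.
Any 2 assistants together have capacity at most 3+2 = 5 < 6 slots, so 2 can never suffice.
Varga, Dana, and Bakr alone can cover everything: Feb 12→Bakr, Feb 13→Dana, Feb 14→Varga, Feb 15→Varga, Feb 16→Dana, Feb 17→Dana.

3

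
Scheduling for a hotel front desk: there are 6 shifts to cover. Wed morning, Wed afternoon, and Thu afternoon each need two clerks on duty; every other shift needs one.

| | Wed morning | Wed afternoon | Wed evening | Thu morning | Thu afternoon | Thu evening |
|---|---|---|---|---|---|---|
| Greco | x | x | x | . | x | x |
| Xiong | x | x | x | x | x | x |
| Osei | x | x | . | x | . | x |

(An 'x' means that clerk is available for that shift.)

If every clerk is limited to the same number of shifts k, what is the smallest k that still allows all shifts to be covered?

With 3 clerks and 9 worker-slots to fill, someone must work at least ⌈9/3⌉ = 3 shifts, so k ≥ 3.
k = 3 works: Wed morning→Greco+Osei, Wed afternoon→Xiong+Osei, Wed evening→Greco, Thu morning→Xiong, Thu afternoon→Greco+Xiong, Thu evening→Osei.
Loads: Greco 3, Xiong 3, Osei 3 — all ≤ 3.

3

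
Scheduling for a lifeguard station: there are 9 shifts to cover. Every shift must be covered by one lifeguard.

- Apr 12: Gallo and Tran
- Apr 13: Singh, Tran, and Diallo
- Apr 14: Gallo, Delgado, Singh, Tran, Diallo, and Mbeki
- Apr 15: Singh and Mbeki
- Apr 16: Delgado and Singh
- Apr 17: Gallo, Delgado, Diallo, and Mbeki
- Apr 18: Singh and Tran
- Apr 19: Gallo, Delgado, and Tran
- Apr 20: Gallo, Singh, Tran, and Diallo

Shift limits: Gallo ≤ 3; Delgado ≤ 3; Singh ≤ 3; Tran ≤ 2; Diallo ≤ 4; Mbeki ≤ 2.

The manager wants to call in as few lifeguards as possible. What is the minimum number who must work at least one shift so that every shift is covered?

3

9 slots to fill and no one can take more than 4, so at least ⌈9/4⌉ = 3 lifeguards are needed.
Gallo, Delgado, and Singh alone can cover everything: Apr 12→Gallo, Apr 13→Singh, Apr 14→Delgado, Apr 15→Singh, Apr 16→Delgado, Apr 17→Gallo, Apr 18→Singh, Apr 19→Delgado, Apr 20→Gallo.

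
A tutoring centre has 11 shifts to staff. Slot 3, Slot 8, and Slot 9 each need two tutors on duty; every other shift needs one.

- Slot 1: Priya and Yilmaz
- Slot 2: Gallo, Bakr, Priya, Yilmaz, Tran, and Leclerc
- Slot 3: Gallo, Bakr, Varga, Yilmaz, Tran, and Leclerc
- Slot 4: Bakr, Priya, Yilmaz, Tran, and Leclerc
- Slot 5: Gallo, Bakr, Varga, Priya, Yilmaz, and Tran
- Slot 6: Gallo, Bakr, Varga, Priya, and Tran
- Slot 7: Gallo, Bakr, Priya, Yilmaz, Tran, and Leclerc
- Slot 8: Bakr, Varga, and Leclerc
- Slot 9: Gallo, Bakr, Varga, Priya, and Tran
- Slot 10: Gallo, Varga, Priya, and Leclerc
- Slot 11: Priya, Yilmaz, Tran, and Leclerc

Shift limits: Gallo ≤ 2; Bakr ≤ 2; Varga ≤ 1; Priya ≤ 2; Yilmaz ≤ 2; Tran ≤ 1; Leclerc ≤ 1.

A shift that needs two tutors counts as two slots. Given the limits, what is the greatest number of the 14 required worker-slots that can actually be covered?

11

Total capacity across all tutors is 2+2+1+2+2+1+1 = 11, and 14 slots are needed, so at most 11 can be filled.
An assignment achieving 11: Slot 1→Priya, Slot 2→Yilmaz, Slot 3→Yilmaz+Leclerc, Slot 4→Bakr, Slot 6→Gallo, Slot 8→Bakr+Varga, Slot 9→Tran, Slot 10→Gallo, Slot 11→Priya.
Loads: Gallo 2/2, Bakr 2/2, Varga 1/1, Priya 2/2, Yilmaz 2/2, Tran 1/1, Leclerc 1/1.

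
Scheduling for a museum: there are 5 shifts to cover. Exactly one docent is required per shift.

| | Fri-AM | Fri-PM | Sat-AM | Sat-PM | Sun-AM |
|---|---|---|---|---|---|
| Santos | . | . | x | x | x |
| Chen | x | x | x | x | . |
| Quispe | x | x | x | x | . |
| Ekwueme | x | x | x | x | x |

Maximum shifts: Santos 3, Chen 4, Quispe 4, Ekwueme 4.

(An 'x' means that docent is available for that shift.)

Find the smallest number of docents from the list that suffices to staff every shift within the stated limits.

2

5 slots to fill and no one can take more than 4, so at least ⌈5/4⌉ = 2 docents are needed.
Santos and Chen alone can cover everything: Fri-AM→Chen, Fri-PM→Chen, Sat-AM→Santos, Sat-PM→Santos, Sun-AM→Santos.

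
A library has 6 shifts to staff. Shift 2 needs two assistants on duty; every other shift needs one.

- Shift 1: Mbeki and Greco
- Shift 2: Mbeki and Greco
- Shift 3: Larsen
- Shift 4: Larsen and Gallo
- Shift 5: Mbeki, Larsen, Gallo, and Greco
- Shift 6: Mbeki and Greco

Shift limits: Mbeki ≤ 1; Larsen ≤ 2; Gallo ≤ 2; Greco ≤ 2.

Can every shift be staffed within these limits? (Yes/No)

Total capacity is 7 and 7 slots are needed, so capacity alone doesn't rule it out.
Shifts {Shift 1, Shift 2, Shift 6} need 4 worker-slots in total, but the assistants available for any of those shifts (Mbeki and Greco) can supply at most 3 among them. So no valid schedule exists.

No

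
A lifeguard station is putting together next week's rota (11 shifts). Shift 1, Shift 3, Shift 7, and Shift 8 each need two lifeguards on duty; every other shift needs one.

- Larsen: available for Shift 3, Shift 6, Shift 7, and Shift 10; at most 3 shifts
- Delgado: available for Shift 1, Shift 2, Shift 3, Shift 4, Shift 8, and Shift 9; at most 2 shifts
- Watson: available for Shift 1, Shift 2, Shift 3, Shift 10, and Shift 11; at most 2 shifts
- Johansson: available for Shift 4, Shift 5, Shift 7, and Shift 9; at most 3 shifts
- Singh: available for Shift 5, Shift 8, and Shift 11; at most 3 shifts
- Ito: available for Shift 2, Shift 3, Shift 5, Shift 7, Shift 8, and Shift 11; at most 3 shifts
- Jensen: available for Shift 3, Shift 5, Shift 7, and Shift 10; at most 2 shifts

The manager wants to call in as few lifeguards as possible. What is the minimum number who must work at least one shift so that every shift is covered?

15 slots to fill and no one can take more than 3, so at least ⌈15/3⌉ = 5 lifeguards are needed.
Any 5 lifeguards together have capacity at most 3+3+3+3+2 = 14 < 15 slots, so 5 can never suffice.
Larsen, Delgado, Watson, Johansson, Singh, and Ito alone can cover everything: Shift 1→Delgado+Watson, Shift 2→Watson, Shift 3→Larsen+Ito, Shift 4→Delgado, Shift 5→Johansson, Shift 6→Larsen, Shift 7→Johansson+Ito, Shift 8→Singh+Ito, Shift 9→Johansson, Shift 10→Larsen, Shift 11→Singh.

6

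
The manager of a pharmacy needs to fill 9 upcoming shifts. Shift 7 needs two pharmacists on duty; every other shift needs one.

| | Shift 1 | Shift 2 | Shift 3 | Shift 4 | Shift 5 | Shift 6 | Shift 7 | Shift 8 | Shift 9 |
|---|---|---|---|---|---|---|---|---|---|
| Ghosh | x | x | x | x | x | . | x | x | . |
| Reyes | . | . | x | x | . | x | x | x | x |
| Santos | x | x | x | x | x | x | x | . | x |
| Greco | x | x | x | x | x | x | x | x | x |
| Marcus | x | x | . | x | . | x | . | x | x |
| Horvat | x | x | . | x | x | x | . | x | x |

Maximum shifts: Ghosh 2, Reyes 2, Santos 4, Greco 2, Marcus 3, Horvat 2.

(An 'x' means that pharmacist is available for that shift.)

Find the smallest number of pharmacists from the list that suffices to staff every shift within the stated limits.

10 slots to fill and no one can take more than 4, so at least ⌈10/4⌉ = 3 pharmacists are needed.
Any 3 pharmacists together have capacity at most 4+3+2 = 9 < 10 slots, so 3 can never suffice.
Ghosh, Reyes, Santos, and Greco alone can cover everything: Shift 1→Ghosh, Shift 2→Ghosh, Shift 3→Santos, Shift 4→Greco, Shift 5→Santos, Shift 6→Reyes, Shift 7→Santos+Greco, Shift 8→Reyes, Shift 9→Santos.

4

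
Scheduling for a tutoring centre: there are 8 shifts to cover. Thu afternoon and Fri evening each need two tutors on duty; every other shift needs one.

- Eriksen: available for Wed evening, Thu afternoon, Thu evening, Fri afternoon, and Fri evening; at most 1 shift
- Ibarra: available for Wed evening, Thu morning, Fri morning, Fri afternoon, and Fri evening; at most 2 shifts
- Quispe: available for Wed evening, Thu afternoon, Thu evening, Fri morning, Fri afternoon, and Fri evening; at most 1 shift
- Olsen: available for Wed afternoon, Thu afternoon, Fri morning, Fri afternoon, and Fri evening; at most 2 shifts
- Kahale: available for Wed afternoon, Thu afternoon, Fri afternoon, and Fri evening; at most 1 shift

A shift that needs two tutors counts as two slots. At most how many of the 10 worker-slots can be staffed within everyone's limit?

Total capacity across all tutors is 1+2+1+2+1 = 7, and 10 slots are needed, so at most 7 can be filled.
An assignment achieving 7: Wed afternoon→Olsen, Wed evening→Ibarra, Thu morning→Ibarra, Thu afternoon→Olsen+Kahale, Thu evening→Eriksen, Fri morning→Quispe.
Loads: Eriksen 1/1, Ibarra 2/2, Quispe 1/1, Olsen 2/2, Kahale 1/1.

7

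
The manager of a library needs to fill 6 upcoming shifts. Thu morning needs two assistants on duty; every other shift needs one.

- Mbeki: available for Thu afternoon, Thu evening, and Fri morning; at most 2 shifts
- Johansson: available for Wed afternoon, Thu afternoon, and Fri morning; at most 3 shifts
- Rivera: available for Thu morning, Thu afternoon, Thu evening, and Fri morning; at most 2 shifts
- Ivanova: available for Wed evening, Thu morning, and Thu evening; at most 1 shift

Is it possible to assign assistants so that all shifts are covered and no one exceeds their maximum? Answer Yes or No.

Total capacity is 8 and 7 slots are needed, so capacity alone doesn't rule it out.
Shifts {Wed evening, Thu morning} need 3 worker-slots in total, but the assistants available for any of those shifts (Rivera and Ivanova) can supply at most 2 among them. So no valid schedule exists.

No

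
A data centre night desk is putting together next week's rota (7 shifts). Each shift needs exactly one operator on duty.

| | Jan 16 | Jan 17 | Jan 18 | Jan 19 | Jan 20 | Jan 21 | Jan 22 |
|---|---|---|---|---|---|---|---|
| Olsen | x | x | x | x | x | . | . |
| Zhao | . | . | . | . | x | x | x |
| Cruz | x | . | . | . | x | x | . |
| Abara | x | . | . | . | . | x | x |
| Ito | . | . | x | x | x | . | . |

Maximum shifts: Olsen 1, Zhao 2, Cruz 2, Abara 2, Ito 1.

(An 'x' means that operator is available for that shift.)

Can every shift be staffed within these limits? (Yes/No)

Total capacity is 8 and 7 slots are needed, so capacity alone doesn't rule it out.
Shifts {Jan 17, Jan 18, Jan 19} need 3 worker-slots in total, but the operators available for any of those shifts (Olsen and Ito) can supply at most 2 among them. So no valid schedule exists.

No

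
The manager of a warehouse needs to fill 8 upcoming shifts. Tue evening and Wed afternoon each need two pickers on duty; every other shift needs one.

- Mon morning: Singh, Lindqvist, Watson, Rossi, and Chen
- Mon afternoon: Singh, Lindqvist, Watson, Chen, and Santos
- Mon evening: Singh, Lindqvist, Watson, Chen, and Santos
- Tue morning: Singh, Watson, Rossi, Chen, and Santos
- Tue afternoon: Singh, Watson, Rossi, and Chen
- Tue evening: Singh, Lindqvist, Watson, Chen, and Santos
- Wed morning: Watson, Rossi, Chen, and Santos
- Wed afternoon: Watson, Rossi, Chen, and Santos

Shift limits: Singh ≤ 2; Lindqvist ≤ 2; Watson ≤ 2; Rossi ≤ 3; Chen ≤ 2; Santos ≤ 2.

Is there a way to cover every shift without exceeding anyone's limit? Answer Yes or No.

One valid schedule: Mon morning→Singh, Mon afternoon→Lindqvist, Mon evening→Lindqvist, Tue morning→Watson, Tue afternoon→Singh, Tue evening→Chen+Santos, Wed morning→Watson, Wed afternoon→Rossi+Chen.
Loads: Singh 2/2, Lindqvist 2/2, Watson 2/2, Rossi 1/3, Chen 2/2, Santos 1/2 — all within limits.

Yes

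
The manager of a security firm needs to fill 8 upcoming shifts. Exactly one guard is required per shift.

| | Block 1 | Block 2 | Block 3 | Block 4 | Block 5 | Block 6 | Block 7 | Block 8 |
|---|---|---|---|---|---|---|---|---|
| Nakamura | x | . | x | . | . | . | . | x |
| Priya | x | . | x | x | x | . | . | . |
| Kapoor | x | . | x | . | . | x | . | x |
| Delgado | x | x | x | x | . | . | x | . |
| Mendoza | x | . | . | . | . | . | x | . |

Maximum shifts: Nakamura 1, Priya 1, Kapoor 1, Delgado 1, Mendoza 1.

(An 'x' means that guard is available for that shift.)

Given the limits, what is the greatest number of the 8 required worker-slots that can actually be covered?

5

Total capacity across all guards is 1+1+1+1+1 = 5, and 8 slots are needed, so at most 5 can be filled.
An assignment achieving 5: Block 2→Delgado, Block 5→Priya, Block 6→Kapoor, Block 7→Mendoza, Block 8→Nakamura.
Loads: Nakamura 1/1, Priya 1/1, Kapoor 1/1, Delgado 1/1, Mendoza 1/1.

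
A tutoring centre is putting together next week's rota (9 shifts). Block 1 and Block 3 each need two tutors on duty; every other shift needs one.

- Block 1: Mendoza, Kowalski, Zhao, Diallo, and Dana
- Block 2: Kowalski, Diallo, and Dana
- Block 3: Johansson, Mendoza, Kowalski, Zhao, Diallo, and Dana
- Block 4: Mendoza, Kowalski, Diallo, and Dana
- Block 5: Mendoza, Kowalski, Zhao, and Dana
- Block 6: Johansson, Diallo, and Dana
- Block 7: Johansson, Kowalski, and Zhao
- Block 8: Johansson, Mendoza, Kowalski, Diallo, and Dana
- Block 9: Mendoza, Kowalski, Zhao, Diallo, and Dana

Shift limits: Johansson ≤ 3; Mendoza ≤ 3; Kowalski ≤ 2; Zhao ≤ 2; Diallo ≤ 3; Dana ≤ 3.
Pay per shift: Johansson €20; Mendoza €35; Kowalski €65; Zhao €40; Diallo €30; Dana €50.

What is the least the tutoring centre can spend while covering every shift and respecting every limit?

Picking the cheapest available tutor for each shift independently would cost €300, but that ignores the shift limits.
An optimal schedule: Block 1→Mendoza+Zhao, Block 2→Diallo, Block 3→Mendoza+Zhao, Block 4→Diallo, Block 5→Mendoza, Block 6→Johansson, Block 7→Johansson, Block 8→Johansson, Block 9→Diallo.
Total: 35 + 40 + 30 + 35 + 40 + 30 + 35 + 20 + 20 + 20 + 30 = €335.

€335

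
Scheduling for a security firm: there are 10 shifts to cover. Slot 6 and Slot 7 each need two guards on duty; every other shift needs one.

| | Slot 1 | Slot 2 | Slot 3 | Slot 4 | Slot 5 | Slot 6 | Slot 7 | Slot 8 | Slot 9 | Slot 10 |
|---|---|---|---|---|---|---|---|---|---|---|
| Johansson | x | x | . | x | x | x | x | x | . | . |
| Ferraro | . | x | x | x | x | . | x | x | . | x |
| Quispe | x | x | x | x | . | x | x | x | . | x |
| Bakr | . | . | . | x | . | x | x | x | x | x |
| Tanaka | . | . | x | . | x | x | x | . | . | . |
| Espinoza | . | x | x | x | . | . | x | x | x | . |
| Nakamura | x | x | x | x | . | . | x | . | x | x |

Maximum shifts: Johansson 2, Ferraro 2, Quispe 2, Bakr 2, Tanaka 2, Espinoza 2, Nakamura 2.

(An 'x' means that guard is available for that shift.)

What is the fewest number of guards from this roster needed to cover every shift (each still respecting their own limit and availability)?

6

12 slots to fill and no one can take more than 2, so at least ⌈12/2⌉ = 6 guards are needed.
Johansson, Ferraro, Quispe, Bakr, Tanaka, and Espinoza alone can cover everything: Slot 1→Johansson, Slot 2→Ferraro, Slot 3→Quispe, Slot 4→Quispe, Slot 5→Johansson, Slot 6→Bakr+Tanaka, Slot 7→Tanaka+Espinoza, Slot 8→Espinoza, Slot 9→Bakr, Slot 10→Ferraro.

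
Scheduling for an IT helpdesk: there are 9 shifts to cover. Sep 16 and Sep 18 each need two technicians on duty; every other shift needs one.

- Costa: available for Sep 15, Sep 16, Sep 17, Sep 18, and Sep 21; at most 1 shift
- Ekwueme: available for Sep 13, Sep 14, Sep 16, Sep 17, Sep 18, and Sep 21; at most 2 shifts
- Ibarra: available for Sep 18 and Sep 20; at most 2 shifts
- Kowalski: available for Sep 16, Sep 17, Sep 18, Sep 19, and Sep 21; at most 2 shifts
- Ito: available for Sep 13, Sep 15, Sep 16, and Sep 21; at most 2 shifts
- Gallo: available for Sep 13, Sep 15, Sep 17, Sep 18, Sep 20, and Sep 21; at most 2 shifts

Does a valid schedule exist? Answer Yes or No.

Yes

Sep 14 can only be covered by Ekwueme, so that assignment is forced.
Sep 19 can only be covered by Kowalski, so that assignment is forced.
One valid schedule: Sep 13→Ekwueme, Sep 14→Ekwueme, Sep 15→Costa, Sep 16→Kowalski+Ito, Sep 17→Gallo, Sep 18→Ibarra+Gallo, Sep 19→Kowalski, Sep 20→Ibarra, Sep 21→Ito.
Loads: Costa 1/1, Ekwueme 2/2, Ibarra 2/2, Kowalski 2/2, Ito 2/2, Gallo 2/2 — all within limits.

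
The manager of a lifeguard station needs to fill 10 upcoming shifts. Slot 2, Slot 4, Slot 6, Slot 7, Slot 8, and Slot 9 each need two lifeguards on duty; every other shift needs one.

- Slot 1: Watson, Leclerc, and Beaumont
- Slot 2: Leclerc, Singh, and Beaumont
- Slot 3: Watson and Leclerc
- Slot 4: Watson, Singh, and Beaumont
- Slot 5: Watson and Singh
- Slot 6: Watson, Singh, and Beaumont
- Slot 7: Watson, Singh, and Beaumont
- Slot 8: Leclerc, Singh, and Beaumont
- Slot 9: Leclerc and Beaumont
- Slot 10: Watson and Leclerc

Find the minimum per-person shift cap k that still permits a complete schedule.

4

With 4 lifeguards and 16 worker-slots to fill, someone must work at least ⌈16/4⌉ = 4 shifts, so k ≥ 4.
k = 4 works: Slot 1→Leclerc, Slot 2→Leclerc+Singh, Slot 3→Watson, Slot 4→Watson+Singh, Slot 5→Watson, Slot 6→Singh+Beaumont, Slot 7→Singh+Beaumont, Slot 8→Leclerc+Beaumont, Slot 9→Leclerc+Beaumont, Slot 10→Watson.
Loads: Watson 4, Leclerc 4, Singh 4, Beaumont 4 — all ≤ 4.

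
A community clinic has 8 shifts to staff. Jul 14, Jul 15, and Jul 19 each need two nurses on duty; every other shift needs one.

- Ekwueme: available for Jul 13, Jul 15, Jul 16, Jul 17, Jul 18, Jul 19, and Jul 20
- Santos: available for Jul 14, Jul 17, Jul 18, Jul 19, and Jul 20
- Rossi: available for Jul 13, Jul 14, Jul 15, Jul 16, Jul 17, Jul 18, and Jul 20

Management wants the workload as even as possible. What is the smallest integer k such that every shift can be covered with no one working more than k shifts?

With 3 nurses and 11 worker-slots to fill, someone must work at least ⌈11/3⌉ = 4 shifts, so k ≥ 4.
k = 4 works: Jul 13→Ekwueme, Jul 14→Santos+Rossi, Jul 15→Ekwueme+Rossi, Jul 16→Ekwueme, Jul 17→Santos, Jul 18→Santos, Jul 19→Ekwueme+Santos, Jul 20→Rossi.
Loads: Ekwueme 4, Santos 4, Rossi 3 — all ≤ 4.

4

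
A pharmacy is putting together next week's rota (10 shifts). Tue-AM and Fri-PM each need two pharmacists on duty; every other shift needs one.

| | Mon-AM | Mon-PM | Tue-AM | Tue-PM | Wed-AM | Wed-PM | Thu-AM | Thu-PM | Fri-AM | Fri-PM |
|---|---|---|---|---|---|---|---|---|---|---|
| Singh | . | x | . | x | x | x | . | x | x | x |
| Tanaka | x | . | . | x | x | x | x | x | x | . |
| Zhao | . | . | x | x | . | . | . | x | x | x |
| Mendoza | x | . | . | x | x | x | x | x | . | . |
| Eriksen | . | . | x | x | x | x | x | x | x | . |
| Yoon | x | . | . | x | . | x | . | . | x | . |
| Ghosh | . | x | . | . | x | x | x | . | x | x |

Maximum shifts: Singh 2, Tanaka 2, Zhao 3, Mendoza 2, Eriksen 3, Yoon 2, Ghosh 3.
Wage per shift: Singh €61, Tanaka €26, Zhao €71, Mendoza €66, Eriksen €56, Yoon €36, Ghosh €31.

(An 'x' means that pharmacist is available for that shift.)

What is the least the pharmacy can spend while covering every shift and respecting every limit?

Tue-AM can only be covered by Zhao and Eriksen, so that assignment is forced.
Picking the cheapest available pharmacist for each shift independently would cost €432, but that ignores the shift limits.
An optimal schedule: Mon-AM→Tanaka, Mon-PM→Ghosh, Tue-AM→Eriksen+Zhao, Tue-PM→Yoon, Wed-AM→Ghosh, Wed-PM→Yoon, Thu-AM→Tanaka, Thu-PM→Eriksen, Fri-AM→Eriksen, Fri-PM→Ghosh+Singh.
Total: 26 + 31 + 56 + 71 + 36 + 31 + 36 + 26 + 56 + 56 + 31 + 61 = €517.

€517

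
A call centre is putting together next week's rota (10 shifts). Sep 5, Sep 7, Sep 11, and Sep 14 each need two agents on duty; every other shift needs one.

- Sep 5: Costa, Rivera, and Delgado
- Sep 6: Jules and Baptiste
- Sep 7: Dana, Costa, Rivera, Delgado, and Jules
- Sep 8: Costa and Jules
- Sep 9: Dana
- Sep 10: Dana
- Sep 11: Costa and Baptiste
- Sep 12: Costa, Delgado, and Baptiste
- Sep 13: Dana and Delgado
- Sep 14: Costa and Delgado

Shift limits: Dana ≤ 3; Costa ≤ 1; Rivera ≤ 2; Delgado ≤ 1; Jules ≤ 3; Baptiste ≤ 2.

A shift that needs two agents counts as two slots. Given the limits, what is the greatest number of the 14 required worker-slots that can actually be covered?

12

Total capacity across all agents is 3+1+2+1+3+2 = 12, and 14 slots are needed, so at most 12 can be filled.
An assignment achieving 12: Sep 5→Rivera, Sep 6→Jules, Sep 7→Rivera+Jules, Sep 8→Jules, Sep 9→Dana, Sep 10→Dana, Sep 11→Costa+Baptiste, Sep 12→Baptiste, Sep 13→Dana, Sep 14→Delgado.
Loads: Dana 3/3, Costa 1/1, Rivera 2/2, Delgado 1/1, Jules 3/3, Baptiste 2/2.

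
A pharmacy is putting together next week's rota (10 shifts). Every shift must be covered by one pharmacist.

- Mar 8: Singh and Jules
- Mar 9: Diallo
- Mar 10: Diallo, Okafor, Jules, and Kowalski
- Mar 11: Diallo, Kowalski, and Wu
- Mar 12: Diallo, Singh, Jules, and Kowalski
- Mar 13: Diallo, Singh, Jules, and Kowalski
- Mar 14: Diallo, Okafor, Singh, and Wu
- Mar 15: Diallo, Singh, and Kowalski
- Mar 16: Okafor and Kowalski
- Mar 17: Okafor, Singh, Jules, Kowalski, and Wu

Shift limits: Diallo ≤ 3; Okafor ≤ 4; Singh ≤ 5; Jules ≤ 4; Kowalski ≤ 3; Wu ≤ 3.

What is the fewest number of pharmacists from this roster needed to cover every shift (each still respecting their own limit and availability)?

10 slots to fill and no one can take more than 5, so at least ⌈10/5⌉ = 2 pharmacists are needed.
Any 2 pharmacists together have capacity at most 5+4 = 9 < 10 slots, so 2 can never suffice.
Diallo, Okafor, and Singh alone can cover everything: Mar 8→Singh, Mar 9→Diallo, Mar 10→Diallo, Mar 11→Diallo, Mar 12→Singh, Mar 13→Singh, Mar 14→Okafor, Mar 15→Singh, Mar 16→Okafor, Mar 17→Okafor.

3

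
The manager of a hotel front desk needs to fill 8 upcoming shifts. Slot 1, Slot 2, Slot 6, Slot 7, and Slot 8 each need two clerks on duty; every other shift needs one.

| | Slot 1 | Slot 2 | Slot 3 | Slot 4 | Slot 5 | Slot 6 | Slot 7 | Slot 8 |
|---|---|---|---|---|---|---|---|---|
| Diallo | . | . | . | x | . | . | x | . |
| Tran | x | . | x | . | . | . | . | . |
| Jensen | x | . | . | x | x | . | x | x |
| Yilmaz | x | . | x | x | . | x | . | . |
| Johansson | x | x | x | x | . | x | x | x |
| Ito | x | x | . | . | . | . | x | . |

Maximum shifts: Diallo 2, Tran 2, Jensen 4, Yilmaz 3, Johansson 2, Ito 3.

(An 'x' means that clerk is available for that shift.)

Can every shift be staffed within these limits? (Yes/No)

No

Total capacity is 16 and 13 slots are needed, so capacity alone doesn't rule it out.
Shifts {Slot 2, Slot 6, Slot 8} need 6 worker-slots in total, but the clerks available for any of those shifts (Jensen, Yilmaz, Johansson, and Ito) can supply at most 5 among them. So no valid schedule exists.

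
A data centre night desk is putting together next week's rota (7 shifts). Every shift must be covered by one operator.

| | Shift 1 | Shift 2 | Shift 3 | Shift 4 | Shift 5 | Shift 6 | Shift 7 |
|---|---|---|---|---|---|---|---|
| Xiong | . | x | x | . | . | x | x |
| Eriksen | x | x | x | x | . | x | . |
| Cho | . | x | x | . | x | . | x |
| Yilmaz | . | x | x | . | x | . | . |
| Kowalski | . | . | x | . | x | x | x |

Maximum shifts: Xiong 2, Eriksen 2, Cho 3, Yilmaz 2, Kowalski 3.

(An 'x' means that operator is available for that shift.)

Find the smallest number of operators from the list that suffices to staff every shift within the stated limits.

7 slots to fill and no one can take more than 3, so at least ⌈7/3⌉ = 3 operators are needed.
Xiong, Eriksen, and Cho alone can cover everything: Shift 1→Eriksen, Shift 2→Cho, Shift 3→Cho, Shift 4→Eriksen, Shift 5→Cho, Shift 6→Xiong, Shift 7→Xiong.

3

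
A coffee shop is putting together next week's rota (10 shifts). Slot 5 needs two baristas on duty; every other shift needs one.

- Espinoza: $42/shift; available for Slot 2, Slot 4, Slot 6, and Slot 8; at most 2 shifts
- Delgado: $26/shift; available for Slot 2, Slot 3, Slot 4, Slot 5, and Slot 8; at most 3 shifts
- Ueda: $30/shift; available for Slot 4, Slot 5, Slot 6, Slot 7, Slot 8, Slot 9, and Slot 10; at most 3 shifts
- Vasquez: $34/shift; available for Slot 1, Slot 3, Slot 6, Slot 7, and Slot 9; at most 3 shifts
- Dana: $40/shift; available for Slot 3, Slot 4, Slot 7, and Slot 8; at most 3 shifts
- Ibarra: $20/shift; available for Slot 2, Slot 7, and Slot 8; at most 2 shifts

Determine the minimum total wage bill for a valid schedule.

Slot 1 can only be covered by Vasquez, so that assignment is forced.
Slot 5 can only be covered by Delgado and Ueda, so that assignment is forced.
Slot 10 can only be covered by Ueda, so that assignment is forced.
Picking the cheapest available barista for each shift independently would cost $292, but that ignores the shift limits.
An optimal schedule: Slot 1→Vasquez, Slot 2→Ibarra, Slot 3→Delgado, Slot 4→Delgado, Slot 5→Delgado+Ueda, Slot 6→Vasquez, Slot 7→Vasquez, Slot 8→Ibarra, Slot 9→Ueda, Slot 10→Ueda.
Total: 34 + 20 + 26 + 26 + 26 + 30 + 34 + 34 + 20 + 30 + 30 = $310.

$310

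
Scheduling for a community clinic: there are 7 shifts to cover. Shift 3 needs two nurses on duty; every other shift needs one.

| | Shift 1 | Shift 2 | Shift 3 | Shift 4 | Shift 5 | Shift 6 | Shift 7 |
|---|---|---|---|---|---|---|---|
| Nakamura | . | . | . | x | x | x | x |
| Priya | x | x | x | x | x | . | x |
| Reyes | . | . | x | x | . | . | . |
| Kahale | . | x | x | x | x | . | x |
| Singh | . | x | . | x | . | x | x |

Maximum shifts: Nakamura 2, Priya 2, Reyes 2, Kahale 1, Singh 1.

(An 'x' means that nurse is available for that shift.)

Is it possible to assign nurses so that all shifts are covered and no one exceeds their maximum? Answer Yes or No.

Shift 1 can only be covered by Priya, so that assignment is forced.
One valid schedule: Shift 1→Priya, Shift 2→Priya, Shift 3→Reyes+Kahale, Shift 4→Reyes, Shift 5→Nakamura, Shift 6→Nakamura, Shift 7→Singh.
Loads: Nakamura 2/2, Priya 2/2, Reyes 2/2, Kahale 1/1, Singh 1/1 — all within limits.

Yes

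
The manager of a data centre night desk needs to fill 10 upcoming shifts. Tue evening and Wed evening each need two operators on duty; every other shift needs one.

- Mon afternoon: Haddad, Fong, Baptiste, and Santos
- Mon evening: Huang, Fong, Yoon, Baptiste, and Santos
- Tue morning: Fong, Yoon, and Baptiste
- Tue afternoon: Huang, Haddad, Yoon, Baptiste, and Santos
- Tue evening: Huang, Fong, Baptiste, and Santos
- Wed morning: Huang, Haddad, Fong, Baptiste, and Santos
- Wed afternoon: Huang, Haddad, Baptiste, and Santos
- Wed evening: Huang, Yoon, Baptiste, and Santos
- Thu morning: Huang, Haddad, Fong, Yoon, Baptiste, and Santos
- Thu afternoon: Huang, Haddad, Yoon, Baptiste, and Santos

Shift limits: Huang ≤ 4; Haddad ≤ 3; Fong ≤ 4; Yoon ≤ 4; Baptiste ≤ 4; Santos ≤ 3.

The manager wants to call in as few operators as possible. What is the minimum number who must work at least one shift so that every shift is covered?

12 slots to fill and no one can take more than 4, so at least ⌈12/4⌉ = 3 operators are needed.
Huang, Fong, and Yoon alone can cover everything: Mon afternoon→Fong, Mon evening→Yoon, Tue morning→Fong, Tue afternoon→Huang, Tue evening→Huang+Fong, Wed morning→Fong, Wed afternoon→Huang, Wed evening→Huang+Yoon, Thu morning→Yoon, Thu afternoon→Yoon.

3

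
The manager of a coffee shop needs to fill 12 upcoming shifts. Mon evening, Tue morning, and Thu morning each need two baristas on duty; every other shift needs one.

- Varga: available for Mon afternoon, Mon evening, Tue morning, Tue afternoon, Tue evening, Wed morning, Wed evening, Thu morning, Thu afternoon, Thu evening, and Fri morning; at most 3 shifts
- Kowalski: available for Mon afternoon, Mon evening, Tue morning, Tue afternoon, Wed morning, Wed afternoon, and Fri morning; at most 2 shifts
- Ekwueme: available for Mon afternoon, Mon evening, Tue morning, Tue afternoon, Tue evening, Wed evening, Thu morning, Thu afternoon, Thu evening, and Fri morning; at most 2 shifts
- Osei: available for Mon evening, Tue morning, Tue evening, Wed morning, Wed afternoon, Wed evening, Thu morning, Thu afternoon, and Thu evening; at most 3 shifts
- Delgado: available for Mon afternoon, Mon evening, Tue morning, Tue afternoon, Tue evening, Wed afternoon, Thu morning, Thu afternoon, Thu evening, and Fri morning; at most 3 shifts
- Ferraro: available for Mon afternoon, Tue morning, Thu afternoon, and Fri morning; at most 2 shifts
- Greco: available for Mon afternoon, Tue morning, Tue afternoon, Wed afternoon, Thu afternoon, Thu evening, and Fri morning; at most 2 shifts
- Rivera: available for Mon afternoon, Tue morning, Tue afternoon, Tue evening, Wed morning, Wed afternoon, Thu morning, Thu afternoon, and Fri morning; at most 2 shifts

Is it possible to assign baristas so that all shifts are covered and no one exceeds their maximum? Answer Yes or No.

Yes

One valid schedule: Mon afternoon→Ekwueme, Mon evening→Osei+Delgado, Tue morning→Ferraro+Greco, Tue afternoon→Kowalski, Tue evening→Varga, Wed morning→Varga, Wed afternoon→Kowalski, Wed evening→Varga, Thu morning→Osei+Delgado, Thu afternoon→Osei, Thu evening→Ekwueme, Fri morning→Delgado.
Loads: Varga 3/3, Kowalski 2/2, Ekwueme 2/2, Osei 3/3, Delgado 3/3, Ferraro 1/2, Greco 1/2, Rivera 0/2 — all within limits.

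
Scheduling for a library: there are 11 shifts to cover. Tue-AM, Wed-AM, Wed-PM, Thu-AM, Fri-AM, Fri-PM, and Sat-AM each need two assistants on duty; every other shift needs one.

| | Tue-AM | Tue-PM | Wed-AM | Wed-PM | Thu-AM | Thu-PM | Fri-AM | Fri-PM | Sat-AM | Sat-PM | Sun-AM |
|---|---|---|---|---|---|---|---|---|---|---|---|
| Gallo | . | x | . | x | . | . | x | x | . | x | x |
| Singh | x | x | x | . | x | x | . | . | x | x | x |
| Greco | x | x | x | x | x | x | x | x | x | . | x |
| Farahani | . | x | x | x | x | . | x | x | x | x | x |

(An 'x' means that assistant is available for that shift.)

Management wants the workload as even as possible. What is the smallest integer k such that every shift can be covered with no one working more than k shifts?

5

With 4 assistants and 18 worker-slots to fill, someone must work at least ⌈18/4⌉ = 5 shifts, so k ≥ 5.
k = 5 works: Tue-AM→Singh+Greco, Tue-PM→Gallo, Wed-AM→Singh+Greco, Wed-PM→Gallo+Greco, Thu-AM→Singh+Greco, Thu-PM→Singh, Fri-AM→Gallo+Greco, Fri-PM→Gallo+Farahani, Sat-AM→Singh+Farahani, Sat-PM→Gallo, Sun-AM→Farahani.
Loads: Gallo 5, Singh 5, Greco 5, Farahani 3 — all ≤ 5.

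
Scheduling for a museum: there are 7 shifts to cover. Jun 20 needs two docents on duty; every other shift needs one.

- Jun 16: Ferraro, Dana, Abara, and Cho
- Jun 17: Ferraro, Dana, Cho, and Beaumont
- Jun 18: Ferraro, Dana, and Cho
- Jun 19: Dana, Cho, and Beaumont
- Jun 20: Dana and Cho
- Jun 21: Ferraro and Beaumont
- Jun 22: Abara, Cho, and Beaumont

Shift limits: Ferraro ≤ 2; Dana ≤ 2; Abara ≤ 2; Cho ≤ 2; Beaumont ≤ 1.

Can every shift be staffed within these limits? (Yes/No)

Yes

Jun 20 can only be covered by Dana and Cho, so that assignment is forced.
One valid schedule: Jun 16→Abara, Jun 17→Cho, Jun 18→Ferraro, Jun 19→Dana, Jun 20→Dana+Cho, Jun 21→Ferraro, Jun 22→Abara.
Loads: Ferraro 2/2, Dana 2/2, Abara 2/2, Cho 2/2, Beaumont 0/1 — all within limits.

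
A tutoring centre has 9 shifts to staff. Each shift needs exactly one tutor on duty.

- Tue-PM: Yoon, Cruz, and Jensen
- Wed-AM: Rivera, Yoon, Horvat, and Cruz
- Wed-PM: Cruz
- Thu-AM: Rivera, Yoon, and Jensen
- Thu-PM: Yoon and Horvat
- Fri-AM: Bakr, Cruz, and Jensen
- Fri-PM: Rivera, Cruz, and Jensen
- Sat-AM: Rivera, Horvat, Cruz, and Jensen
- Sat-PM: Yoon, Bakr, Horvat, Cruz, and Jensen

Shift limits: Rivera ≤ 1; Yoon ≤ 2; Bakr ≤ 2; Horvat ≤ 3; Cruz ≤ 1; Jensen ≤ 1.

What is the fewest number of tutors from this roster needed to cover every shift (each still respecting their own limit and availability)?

5

9 slots to fill and no one can take more than 3, so at least ⌈9/3⌉ = 3 tutors are needed.
Any 4 tutors together have capacity at most 3+2+2+1 = 8 < 9 slots, so 4 can never suffice.
Rivera, Yoon, Bakr, Horvat, and Cruz alone can cover everything: Tue-PM→Yoon, Wed-AM→Horvat, Wed-PM→Cruz, Thu-AM→Yoon, Thu-PM→Horvat, Fri-AM→Bakr, Fri-PM→Rivera, Sat-AM→Horvat, Sat-PM→Bakr.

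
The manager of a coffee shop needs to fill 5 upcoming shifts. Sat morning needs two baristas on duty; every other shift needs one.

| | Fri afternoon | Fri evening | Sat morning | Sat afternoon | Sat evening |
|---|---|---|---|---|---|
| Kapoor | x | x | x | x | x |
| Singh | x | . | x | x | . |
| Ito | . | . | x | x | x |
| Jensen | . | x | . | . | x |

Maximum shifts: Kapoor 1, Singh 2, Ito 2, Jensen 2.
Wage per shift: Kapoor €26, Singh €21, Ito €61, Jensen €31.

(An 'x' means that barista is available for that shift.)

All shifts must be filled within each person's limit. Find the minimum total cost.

Picking the cheapest available barista for each shift independently would cost €141, but that ignores the shift limits.
An optimal schedule: Fri afternoon→Singh, Fri evening→Jensen, Sat morning→Singh+Kapoor, Sat afternoon→Ito, Sat evening→Jensen.
Total: 21 + 31 + 21 + 26 + 61 + 31 = €191.

€191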